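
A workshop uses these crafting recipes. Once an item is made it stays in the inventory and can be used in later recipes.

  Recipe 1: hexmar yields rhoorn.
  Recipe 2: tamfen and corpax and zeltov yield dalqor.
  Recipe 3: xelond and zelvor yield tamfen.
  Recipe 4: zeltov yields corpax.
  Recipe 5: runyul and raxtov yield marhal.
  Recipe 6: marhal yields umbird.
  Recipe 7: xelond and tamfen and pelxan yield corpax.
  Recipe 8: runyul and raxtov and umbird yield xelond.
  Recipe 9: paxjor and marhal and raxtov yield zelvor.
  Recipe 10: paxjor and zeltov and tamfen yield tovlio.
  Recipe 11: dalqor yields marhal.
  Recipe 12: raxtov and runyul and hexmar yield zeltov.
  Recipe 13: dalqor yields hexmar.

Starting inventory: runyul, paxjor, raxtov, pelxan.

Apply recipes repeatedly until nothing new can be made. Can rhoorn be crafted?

rhoorn would need hexmar (Recipe 1), but hexmar is never obtained.

No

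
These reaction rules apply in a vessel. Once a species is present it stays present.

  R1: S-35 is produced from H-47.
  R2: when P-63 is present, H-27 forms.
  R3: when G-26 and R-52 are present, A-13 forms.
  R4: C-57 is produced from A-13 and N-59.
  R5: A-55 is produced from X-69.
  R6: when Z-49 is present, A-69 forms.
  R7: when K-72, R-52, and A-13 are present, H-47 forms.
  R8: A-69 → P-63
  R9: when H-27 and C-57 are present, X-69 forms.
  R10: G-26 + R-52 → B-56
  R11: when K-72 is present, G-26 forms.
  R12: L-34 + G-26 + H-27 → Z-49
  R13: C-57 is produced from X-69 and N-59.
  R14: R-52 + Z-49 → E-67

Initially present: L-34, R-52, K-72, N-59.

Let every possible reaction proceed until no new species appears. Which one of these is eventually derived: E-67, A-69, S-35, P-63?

S-35

K-72 present → G-26 forms (R11).
G-26 and R-52 present → A-13 forms (R3).
K-72, R-52, and A-13 present → H-47 forms (R7).
H-47 present → S-35 forms (R1).
E-67 would need R-52 and Z-49 (R14), but Z-49 never forms. P-63 would need A-69 (R8), but A-69 never forms. A-69 would need Z-49 (R6), but Z-49 never forms.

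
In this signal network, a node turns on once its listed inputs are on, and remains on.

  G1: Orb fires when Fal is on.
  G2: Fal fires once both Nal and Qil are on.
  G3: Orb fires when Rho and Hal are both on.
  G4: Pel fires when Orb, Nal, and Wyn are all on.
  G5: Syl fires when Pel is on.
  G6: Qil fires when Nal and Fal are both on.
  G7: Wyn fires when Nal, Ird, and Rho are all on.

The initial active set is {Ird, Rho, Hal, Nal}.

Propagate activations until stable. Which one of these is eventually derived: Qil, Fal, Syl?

Syl

G3: Rho and Hal on → Orb on.
G7: Nal, Ird, and Rho on → Wyn on.
Orb, Nal, and Wyn are on, so Pel fires (G4).
Pel is on, so Syl fires (G5).
Fal would need Nal and Qil (G2), but Qil never turns on. Qil would need Nal and Fal (G6), but Fal never turns on.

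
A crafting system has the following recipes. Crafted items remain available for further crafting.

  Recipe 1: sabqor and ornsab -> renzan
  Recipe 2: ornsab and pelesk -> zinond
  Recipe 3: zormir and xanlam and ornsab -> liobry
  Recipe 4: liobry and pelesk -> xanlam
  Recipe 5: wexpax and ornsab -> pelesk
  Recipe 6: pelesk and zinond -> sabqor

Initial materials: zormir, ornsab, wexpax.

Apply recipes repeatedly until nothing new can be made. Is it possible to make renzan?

Yes

Using Recipe 5, wexpax and ornsab make pelesk.
Using Recipe 2, ornsab and pelesk make zinond.
Using Recipe 6, pelesk and zinond make sabqor.
sabqor and ornsab -> renzan (Recipe 1).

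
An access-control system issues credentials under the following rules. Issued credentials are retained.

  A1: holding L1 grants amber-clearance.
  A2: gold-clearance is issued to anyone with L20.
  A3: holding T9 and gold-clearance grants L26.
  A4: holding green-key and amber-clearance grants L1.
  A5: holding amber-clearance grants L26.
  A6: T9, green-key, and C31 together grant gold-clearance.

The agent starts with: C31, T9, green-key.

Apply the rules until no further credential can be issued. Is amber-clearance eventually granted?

No

amber-clearance would need L1 (A1), but L1 is never granted.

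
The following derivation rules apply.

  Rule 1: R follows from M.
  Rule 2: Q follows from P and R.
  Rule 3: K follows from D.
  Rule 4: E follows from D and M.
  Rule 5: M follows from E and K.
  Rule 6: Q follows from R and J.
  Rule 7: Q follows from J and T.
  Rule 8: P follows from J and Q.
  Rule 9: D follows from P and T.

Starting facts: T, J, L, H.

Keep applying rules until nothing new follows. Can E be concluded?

E would need D and M (Rule 4), but M is never established.

No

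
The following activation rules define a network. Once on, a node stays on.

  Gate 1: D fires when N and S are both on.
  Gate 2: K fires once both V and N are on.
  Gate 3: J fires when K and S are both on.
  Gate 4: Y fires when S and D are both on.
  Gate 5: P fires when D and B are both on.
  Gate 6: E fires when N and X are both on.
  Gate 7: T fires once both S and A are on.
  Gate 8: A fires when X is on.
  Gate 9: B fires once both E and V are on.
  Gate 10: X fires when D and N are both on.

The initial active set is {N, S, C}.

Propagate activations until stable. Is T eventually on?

Yes

N and S are on, so D fires (Gate 1).
Gate 10: D and N on → X on.
X is on, so A fires (Gate 8).
Gate 7: S and A on → T on.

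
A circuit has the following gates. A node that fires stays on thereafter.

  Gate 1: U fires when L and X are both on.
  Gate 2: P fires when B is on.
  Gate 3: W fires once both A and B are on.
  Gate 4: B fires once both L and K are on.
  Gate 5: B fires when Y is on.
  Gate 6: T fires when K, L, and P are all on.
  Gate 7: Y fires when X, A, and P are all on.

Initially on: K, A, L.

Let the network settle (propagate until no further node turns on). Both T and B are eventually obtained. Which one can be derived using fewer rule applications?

B: Gate 4: L and K on → B on. [1 rule application]
T: Gate 4: L and K on → B on. Gate 2: B on → P on. Gate 6: K, L, and P on → T on. [3 rule applications]
B needs fewer.

B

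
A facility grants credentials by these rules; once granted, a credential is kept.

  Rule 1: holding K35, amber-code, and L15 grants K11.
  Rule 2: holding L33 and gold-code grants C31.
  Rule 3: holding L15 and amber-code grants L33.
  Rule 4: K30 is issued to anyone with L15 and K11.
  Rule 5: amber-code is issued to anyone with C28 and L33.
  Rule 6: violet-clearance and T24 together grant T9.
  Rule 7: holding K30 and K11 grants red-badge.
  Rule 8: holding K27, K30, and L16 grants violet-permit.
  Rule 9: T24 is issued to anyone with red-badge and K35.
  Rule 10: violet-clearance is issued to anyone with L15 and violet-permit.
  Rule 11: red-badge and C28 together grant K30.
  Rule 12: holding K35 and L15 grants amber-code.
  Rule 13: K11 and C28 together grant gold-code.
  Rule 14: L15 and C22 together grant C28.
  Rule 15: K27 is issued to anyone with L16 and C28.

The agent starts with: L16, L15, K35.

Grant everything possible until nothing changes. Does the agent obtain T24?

Holding K35 and L15 grants amber-code (Rule 12).
Holding K35, amber-code, and L15 grants K11 (Rule 1).
Holding L15 and K11 grants K30 (Rule 4).
Holding K30 and K11 grants red-badge (Rule 7).
Holding red-badge and K35 grants T24 (Rule 9).

Yes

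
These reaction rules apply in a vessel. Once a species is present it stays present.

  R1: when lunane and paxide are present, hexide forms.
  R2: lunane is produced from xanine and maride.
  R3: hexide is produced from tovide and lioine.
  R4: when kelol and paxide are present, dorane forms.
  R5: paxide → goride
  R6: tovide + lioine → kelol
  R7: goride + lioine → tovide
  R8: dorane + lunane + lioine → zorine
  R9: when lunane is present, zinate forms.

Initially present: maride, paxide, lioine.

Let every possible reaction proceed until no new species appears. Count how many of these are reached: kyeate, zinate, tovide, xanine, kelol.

2

paxide present → goride forms (R5).
goride and lioine present → tovide forms (R7).
tovide and lioine present → kelol forms (R6).
No rule produces kyeate, and it is not given.
zinate would need lunane (R9), but lunane never forms.
tovide: reached.
No rule produces xanine, and it is not given.
kelol: reached.
Reached: tovide and kelol — 2 of the 5.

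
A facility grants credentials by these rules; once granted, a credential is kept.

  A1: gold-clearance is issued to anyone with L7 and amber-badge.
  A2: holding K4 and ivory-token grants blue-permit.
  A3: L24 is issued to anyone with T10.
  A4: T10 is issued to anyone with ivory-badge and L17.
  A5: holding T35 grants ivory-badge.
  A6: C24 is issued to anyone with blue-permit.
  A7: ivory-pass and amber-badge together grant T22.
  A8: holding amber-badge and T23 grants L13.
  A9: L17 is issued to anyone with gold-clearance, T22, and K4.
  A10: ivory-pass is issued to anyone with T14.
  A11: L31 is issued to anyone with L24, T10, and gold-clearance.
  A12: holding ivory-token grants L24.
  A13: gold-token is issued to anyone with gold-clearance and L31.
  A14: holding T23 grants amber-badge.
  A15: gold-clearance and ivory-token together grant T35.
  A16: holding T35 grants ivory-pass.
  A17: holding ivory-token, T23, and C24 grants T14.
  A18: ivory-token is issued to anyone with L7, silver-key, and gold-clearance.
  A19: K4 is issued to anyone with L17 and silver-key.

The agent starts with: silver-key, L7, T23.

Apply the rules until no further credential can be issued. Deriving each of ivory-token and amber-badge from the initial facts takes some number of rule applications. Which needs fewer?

amber-badge: Holding T23 grants amber-badge (A14). [1 rule application]
ivory-token: Holding T23 grants amber-badge (A14). Holding L7 and amber-badge grants gold-clearance (A1). Holding L7, silver-key, and gold-clearance grants ivory-token (A18). [3 rule applications]
amber-badge needs fewer.

amber-badge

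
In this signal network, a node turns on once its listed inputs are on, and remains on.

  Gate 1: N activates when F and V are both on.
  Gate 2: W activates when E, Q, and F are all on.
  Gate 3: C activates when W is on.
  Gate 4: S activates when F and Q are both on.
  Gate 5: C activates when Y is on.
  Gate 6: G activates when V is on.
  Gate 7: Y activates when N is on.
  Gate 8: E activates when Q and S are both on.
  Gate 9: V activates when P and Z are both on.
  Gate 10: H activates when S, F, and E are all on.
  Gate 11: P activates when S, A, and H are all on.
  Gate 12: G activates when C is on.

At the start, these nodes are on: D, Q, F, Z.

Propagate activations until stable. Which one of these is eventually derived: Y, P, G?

F and Q are on, so S activates (Gate 4).
Q and S are on, so E activates (Gate 8).
Gate 2: E, Q, and F on → W on.
W is on, so C activates (Gate 3).
C is on, so G activates (Gate 12).
Y would need N (Gate 7), but N never turns on. P would need S, A, and H (Gate 11), but A never turns on.

G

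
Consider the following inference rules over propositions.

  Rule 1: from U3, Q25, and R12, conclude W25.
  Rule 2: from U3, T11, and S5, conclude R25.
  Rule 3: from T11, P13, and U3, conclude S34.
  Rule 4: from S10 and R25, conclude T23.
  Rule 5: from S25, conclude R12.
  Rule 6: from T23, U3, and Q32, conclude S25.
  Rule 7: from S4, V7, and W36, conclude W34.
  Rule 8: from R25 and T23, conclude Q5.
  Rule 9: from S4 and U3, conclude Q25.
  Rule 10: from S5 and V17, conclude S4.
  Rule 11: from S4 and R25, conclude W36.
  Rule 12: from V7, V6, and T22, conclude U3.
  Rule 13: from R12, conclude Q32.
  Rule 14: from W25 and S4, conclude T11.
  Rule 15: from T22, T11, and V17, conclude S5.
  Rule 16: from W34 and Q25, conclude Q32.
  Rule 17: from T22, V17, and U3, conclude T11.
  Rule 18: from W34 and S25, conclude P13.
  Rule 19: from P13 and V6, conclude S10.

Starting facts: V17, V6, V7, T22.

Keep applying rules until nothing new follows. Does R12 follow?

No

R12 would need S25 (Rule 5), but S25 is never established.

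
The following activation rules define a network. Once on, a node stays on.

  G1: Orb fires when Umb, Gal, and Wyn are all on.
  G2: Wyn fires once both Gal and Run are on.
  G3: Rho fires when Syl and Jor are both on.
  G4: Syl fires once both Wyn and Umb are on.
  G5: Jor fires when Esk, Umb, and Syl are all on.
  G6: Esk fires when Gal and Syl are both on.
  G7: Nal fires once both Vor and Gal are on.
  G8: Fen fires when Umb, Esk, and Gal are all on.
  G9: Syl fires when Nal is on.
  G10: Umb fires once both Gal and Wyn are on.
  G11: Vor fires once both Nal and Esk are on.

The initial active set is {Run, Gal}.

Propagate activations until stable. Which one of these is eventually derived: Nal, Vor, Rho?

Rho

G2: Gal and Run on → Wyn on.
G10: Gal and Wyn on → Umb on.
G4: Wyn and Umb on → Syl on.
G6: Gal and Syl on → Esk on.
Esk, Umb, and Syl are on, so Jor fires (G5).
G3: Syl and Jor on → Rho on.
Vor would need Nal and Esk (G11), but Nal never turns on. Nal would need Vor and Gal (G7), but Vor never turns on.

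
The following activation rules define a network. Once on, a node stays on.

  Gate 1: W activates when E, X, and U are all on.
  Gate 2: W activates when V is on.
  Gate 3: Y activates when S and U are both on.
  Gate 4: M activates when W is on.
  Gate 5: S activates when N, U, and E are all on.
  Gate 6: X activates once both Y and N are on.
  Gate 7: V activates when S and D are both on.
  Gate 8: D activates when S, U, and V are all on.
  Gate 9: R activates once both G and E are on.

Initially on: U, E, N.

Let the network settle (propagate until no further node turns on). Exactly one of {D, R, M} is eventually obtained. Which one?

Gate 5: N, U, and E on → S on.
S and U are on, so Y activates (Gate 3).
Y and N are on, so X activates (Gate 6).
E, X, and U are on, so W activates (Gate 1).
Gate 4: W on → M on.
R would need G and E (Gate 9), but G never turns on. D would need S, U, and V (Gate 8), but V never turns on.

M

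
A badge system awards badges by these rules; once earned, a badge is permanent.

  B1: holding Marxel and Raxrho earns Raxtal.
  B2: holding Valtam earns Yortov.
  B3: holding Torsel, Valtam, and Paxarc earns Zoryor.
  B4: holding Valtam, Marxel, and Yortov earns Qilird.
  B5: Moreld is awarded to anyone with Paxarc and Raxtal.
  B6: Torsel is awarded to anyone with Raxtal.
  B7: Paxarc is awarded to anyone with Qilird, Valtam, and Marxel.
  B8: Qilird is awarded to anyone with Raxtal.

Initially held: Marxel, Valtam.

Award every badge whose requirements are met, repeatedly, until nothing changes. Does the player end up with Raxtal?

Raxtal would need Marxel and Raxrho (B1), but Raxrho is never earned.

No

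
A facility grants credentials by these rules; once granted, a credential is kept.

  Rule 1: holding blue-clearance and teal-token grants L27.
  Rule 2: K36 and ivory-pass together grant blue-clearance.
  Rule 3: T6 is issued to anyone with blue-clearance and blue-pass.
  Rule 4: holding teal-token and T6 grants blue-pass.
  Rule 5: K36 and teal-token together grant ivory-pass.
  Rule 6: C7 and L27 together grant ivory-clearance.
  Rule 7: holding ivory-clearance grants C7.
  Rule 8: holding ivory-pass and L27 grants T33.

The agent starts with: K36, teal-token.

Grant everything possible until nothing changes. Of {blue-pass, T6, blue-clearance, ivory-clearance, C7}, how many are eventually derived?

1

Holding K36 and teal-token grants ivory-pass (Rule 5).
Holding K36 and ivory-pass grants blue-clearance (Rule 2).
blue-pass would need teal-token and T6 (Rule 4), but T6 is never granted.
T6 would need blue-clearance and blue-pass (Rule 3), but blue-pass is never granted.
blue-clearance: reached.
ivory-clearance would need C7 and L27 (Rule 6), but C7 is never granted.
C7 would need ivory-clearance (Rule 7), but ivory-clearance is never granted.
Reached: blue-clearance — 1 of the 5.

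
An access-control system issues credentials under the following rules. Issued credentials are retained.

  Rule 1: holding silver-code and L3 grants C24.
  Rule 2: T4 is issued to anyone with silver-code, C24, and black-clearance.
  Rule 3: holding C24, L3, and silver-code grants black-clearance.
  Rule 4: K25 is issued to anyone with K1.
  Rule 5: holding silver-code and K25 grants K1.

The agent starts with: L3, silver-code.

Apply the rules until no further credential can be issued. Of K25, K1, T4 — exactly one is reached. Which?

Holding silver-code and L3 grants C24 (Rule 1).
Holding C24, L3, and silver-code grants black-clearance (Rule 3).
Holding silver-code, C24, and black-clearance grants T4 (Rule 2).
K1 would need silver-code and K25 (Rule 5), but K25 is never granted. K25 would need K1 (Rule 4), but K1 is never granted.

T4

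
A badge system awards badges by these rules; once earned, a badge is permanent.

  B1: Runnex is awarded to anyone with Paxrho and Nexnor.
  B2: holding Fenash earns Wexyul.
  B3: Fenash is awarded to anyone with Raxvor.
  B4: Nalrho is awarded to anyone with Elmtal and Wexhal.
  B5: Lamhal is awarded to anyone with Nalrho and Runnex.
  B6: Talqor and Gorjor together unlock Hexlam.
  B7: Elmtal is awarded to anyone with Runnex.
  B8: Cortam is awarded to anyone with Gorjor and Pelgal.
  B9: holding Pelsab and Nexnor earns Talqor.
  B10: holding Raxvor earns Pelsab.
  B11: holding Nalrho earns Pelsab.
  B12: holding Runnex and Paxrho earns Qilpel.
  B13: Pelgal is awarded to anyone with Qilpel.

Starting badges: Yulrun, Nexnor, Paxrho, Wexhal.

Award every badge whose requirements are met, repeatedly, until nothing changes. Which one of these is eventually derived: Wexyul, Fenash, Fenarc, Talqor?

With Paxrho and Nexnor, Runnex is earned (B1).
With Runnex, Elmtal is earned (B7).
With Elmtal and Wexhal, Nalrho is earned (B4).
With Nalrho, Pelsab is earned (B11).
With Pelsab and Nexnor, Talqor is earned (B9).
Wexyul would need Fenash (B2), but Fenash is never earned. No rule produces Fenarc, and it is not given. Fenash would need Raxvor (B3), but Raxvor is never earned.

Talqor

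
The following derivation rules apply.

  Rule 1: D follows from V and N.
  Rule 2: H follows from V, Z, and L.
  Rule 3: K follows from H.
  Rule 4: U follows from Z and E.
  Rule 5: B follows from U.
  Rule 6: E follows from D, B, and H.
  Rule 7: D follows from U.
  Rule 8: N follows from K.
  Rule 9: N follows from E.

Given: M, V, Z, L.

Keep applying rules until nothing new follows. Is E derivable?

E would need D, B, and H (Rule 6), but B is never established.

No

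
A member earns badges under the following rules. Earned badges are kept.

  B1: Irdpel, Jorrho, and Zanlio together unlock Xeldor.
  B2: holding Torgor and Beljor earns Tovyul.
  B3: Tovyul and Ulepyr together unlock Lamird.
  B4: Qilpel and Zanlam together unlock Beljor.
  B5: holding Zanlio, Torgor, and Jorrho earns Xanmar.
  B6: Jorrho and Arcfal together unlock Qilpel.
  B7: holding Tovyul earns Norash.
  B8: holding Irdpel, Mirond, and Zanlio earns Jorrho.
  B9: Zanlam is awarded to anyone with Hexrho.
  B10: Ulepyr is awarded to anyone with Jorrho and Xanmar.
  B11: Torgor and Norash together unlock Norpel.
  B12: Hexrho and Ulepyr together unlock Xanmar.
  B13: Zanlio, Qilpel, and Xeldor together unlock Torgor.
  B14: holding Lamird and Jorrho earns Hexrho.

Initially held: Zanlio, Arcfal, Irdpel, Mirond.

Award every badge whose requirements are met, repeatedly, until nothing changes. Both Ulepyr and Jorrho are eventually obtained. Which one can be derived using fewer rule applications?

Jorrho

Jorrho: With Irdpel, Mirond, and Zanlio, Jorrho is earned (B8). [1 rule application]
Ulepyr: With Irdpel, Mirond, and Zanlio, Jorrho is earned (B8). With Irdpel, Jorrho, and Zanlio, Xeldor is earned (B1). With Jorrho and Arcfal, Qilpel is earned (B6). With Zanlio, Qilpel, and Xeldor, Torgor is earned (B13). With Zanlio, Torgor, and Jorrho, Xanmar is earned (B5). With Jorrho and Xanmar, Ulepyr is earned (B10). [6 rule applications]
Jorrho needs fewer.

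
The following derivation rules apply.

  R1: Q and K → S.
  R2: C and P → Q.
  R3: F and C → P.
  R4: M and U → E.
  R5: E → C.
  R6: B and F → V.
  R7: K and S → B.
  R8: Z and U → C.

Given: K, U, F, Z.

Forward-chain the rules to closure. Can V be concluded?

From Z and U, R8 gives C.
From F and C, R3 gives P.
From C and P, R2 gives Q.
Q and K hold, so S follows (R1).
From K and S, R7 gives B.
B and F hold, so V follows (R6).

Yes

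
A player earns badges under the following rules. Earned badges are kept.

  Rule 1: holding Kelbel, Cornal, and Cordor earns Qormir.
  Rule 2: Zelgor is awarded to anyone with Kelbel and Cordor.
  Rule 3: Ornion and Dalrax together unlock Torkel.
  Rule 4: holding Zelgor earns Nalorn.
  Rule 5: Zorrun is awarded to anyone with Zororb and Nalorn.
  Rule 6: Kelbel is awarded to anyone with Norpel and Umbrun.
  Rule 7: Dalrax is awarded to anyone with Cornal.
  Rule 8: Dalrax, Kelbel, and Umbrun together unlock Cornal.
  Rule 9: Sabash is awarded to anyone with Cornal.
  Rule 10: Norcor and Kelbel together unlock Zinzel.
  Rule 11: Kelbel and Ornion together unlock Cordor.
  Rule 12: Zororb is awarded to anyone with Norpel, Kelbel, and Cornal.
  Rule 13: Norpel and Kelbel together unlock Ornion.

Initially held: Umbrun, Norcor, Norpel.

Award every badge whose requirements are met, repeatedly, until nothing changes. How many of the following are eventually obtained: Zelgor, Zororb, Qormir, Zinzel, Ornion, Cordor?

4

With Norpel and Umbrun, Kelbel is earned (Rule 6).
With Norpel and Kelbel, Ornion is earned (Rule 13).
With Norcor and Kelbel, Zinzel is earned (Rule 10).
With Kelbel and Ornion, Cordor is earned (Rule 11).
With Kelbel and Cordor, Zelgor is earned (Rule 2).
Zelgor: reached.
Zororb would need Norpel, Kelbel, and Cornal (Rule 12), but Cornal is never earned.
Qormir would need Kelbel, Cornal, and Cordor (Rule 1), but Cornal is never earned.
Zinzel: reached.
Ornion: reached.
Cordor: reached.
Reached: Zelgor, Zinzel, Ornion, and Cordor — 4 of the 6.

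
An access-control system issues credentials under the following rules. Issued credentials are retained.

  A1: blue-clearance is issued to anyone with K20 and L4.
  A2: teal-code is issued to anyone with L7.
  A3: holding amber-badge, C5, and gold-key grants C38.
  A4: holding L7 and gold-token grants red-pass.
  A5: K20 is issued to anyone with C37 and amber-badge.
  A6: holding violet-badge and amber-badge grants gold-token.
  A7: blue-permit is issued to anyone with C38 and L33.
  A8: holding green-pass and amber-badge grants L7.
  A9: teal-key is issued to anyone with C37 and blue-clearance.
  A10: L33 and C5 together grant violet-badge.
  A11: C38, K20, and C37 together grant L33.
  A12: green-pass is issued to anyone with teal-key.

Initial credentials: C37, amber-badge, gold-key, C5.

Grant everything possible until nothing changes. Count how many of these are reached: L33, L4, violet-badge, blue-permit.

3

Holding C37 and amber-badge grants K20 (A5).
Holding amber-badge, C5, and gold-key grants C38 (A3).
Holding C38, K20, and C37 grants L33 (A11).
Holding C38 and L33 grants blue-permit (A7).
Holding L33 and C5 grants violet-badge (A10).
L33: reached.
No rule produces L4, and it is not given.
violet-badge: reached.
blue-permit: reached.
Reached: L33, violet-badge, and blue-permit — 3 of the 4.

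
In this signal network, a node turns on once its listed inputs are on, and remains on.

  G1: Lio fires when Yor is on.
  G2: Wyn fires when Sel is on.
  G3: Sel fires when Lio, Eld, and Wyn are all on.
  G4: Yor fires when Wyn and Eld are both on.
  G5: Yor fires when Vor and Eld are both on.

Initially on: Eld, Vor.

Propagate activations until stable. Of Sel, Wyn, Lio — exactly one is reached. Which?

Vor and Eld are on, so Yor fires (G5).
Yor is on, so Lio fires (G1).
Sel would need Lio, Eld, and Wyn (G3), but Wyn never turns on. Wyn would need Sel (G2), but Sel never turns on.

Lio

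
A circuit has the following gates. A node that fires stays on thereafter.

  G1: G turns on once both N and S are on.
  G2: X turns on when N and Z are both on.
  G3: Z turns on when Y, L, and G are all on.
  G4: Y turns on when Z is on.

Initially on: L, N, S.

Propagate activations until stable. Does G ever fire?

Yes

N and S are on, so G turns on (G1).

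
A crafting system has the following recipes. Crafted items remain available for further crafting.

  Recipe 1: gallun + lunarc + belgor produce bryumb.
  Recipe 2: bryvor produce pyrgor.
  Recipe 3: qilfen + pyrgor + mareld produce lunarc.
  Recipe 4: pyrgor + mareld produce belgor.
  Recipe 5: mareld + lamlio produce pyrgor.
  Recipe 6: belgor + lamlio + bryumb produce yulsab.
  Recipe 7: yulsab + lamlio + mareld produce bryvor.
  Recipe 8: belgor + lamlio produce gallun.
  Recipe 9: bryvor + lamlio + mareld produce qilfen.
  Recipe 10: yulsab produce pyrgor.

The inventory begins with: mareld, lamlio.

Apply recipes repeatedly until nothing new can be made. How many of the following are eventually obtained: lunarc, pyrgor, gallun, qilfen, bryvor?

mareld + lamlio → pyrgor (Recipe 5).
pyrgor + mareld → belgor (Recipe 4).
belgor + lamlio → gallun (Recipe 8).
lunarc would need qilfen, pyrgor, and mareld (Recipe 3), but qilfen is never obtained.
pyrgor: reached.
gallun: reached.
qilfen would need bryvor, lamlio, and mareld (Recipe 9), but bryvor is never obtained.
bryvor would need yulsab, lamlio, and mareld (Recipe 7), but yulsab is never obtained.
Reached: pyrgor and gallun — 2 of the 5.

2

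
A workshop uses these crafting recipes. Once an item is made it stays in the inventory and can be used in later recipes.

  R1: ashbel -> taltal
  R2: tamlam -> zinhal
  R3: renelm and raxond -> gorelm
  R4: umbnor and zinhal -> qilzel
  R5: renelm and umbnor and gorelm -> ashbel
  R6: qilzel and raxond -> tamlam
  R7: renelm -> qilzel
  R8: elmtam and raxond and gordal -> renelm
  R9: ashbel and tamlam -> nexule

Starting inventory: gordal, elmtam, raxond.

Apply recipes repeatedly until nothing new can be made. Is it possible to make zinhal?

Yes

Using R8, elmtam, raxond, and gordal make renelm.
Using R7, renelm makes qilzel.
Using R6, qilzel and raxond make tamlam.
tamlam -> zinhal (R2).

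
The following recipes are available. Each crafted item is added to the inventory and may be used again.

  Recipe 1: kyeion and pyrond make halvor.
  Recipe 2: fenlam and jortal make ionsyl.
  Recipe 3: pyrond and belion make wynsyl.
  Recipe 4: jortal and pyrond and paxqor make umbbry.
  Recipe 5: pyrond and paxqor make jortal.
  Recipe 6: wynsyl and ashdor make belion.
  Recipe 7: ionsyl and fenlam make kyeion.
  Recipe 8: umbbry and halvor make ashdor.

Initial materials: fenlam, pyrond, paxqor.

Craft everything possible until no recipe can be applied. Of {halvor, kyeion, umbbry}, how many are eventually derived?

Using Recipe 5, pyrond and paxqor make jortal.
Using Recipe 4, jortal, pyrond, and paxqor make umbbry.
Using Recipe 2, fenlam and jortal make ionsyl.
ionsyl and fenlam → kyeion (Recipe 7).
Using Recipe 1, kyeion and pyrond make halvor.
halvor: reached.
kyeion: reached.
umbbry: reached.
All 3 are reached.

3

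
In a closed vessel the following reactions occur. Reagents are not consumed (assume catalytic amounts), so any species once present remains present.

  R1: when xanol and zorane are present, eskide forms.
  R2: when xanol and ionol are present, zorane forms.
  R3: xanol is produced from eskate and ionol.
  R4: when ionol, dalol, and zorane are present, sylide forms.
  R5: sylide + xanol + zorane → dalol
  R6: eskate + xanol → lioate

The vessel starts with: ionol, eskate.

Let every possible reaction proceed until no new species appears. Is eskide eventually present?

eskate and ionol present → xanol forms (R3).
xanol and ionol present → zorane forms (R2).
xanol and zorane present → eskide forms (R1).

Yes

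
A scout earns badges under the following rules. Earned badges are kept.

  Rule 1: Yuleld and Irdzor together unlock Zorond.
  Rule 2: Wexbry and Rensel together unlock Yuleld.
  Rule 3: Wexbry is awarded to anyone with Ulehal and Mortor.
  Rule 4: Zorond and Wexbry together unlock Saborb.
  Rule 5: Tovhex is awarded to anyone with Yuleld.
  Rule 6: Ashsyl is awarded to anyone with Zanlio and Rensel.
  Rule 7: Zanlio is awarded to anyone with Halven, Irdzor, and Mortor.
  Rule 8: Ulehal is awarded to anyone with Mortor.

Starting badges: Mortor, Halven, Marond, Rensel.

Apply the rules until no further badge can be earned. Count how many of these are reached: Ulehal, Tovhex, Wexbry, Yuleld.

With Mortor, Ulehal is earned (Rule 8).
With Ulehal and Mortor, Wexbry is earned (Rule 3).
With Wexbry and Rensel, Yuleld is earned (Rule 2).
With Yuleld, Tovhex is earned (Rule 5).
Ulehal: reached.
Tovhex: reached.
Wexbry: reached.
Yuleld: reached.
All 4 are reached.

4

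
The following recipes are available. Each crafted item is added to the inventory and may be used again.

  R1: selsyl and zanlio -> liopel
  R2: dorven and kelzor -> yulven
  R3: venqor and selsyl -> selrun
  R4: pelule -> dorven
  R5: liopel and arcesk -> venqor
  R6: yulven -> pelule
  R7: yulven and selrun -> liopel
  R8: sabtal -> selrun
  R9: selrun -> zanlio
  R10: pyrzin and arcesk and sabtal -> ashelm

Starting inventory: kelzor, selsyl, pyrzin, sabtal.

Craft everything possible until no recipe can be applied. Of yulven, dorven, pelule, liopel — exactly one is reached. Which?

liopel

Using R8, sabtal makes selrun.
selrun -> zanlio (R9).
Using R1, selsyl and zanlio make liopel.
dorven would need pelule (R4), but pelule is never obtained. pelule would need yulven (R6), but yulven is never obtained. yulven would need dorven and kelzor (R2), but dorven is never obtained.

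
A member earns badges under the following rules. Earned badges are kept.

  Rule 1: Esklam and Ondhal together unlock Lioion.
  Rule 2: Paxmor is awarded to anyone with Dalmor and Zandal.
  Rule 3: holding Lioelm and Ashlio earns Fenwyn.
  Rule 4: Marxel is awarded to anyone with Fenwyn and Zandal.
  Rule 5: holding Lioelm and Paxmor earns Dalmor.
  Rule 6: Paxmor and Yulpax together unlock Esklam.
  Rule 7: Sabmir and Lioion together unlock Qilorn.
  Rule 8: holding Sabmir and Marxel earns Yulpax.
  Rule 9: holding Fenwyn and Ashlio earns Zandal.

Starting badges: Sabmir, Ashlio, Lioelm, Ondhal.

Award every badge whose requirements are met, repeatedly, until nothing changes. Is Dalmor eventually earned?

Dalmor would need Lioelm and Paxmor (Rule 5), but Paxmor is never earned.

No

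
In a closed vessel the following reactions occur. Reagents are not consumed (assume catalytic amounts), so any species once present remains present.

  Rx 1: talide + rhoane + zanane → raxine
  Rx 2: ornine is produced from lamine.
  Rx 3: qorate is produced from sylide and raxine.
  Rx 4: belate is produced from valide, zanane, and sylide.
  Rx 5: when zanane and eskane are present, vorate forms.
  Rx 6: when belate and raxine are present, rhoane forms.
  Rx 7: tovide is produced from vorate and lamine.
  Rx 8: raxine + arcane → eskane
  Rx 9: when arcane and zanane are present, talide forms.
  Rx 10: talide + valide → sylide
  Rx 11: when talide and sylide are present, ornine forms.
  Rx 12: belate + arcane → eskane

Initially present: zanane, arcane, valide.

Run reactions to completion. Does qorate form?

No

qorate would need sylide and raxine (Rx 3), but raxine never forms.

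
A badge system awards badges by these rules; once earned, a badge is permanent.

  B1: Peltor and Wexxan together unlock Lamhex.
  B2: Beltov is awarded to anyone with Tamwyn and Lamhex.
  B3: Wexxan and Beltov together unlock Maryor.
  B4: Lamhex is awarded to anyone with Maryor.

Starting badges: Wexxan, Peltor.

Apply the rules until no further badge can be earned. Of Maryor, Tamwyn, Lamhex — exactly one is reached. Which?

With Peltor and Wexxan, Lamhex is earned (B1).
No rule produces Tamwyn, and it is not given. Maryor would need Wexxan and Beltov (B3), but Beltov is never earned.

Lamhex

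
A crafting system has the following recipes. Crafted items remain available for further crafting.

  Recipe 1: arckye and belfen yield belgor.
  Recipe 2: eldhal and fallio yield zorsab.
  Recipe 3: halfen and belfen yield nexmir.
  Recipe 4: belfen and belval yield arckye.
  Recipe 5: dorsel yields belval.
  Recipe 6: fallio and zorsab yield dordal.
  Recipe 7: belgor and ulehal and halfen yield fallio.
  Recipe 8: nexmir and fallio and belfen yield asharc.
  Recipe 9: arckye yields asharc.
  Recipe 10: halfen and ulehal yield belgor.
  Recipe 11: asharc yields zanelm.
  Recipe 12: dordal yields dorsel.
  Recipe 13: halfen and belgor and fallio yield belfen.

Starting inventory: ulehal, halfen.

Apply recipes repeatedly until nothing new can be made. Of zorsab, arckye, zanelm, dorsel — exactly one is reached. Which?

zanelm

Using Recipe 10, halfen and ulehal make belgor.
Using Recipe 7, belgor, ulehal, and halfen make fallio.
Using Recipe 13, halfen, belgor, and fallio make belfen.
Using Recipe 3, halfen and belfen make nexmir.
nexmir and fallio and belfen → asharc (Recipe 8).
asharc → zanelm (Recipe 11).
arckye would need belfen and belval (Recipe 4), but belval is never obtained. zorsab would need eldhal and fallio (Recipe 2), but eldhal is never obtained. dorsel would need dordal (Recipe 12), but dordal is never obtained.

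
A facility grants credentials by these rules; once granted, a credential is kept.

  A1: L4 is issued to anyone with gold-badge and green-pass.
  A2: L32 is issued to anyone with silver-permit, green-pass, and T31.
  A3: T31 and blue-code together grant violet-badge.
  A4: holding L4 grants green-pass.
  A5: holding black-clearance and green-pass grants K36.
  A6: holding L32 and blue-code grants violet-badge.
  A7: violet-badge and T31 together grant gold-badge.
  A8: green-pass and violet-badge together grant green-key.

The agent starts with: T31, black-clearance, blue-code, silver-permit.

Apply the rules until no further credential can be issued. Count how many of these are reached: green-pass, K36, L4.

0

green-pass would need L4 (A4), but L4 is never granted.
K36 would need black-clearance and green-pass (A5), but green-pass is never granted.
L4 would need gold-badge and green-pass (A1), but green-pass is never granted.
None of the 3 are reached.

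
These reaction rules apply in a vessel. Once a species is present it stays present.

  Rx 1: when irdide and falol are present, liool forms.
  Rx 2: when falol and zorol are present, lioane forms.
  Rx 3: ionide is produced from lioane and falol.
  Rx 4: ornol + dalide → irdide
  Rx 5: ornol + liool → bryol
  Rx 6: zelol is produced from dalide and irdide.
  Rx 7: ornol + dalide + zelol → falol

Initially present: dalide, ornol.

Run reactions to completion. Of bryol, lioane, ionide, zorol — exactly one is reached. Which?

bryol

ornol and dalide present → irdide forms (Rx 4).
dalide and irdide present → zelol forms (Rx 6).
ornol, dalide, and zelol present → falol forms (Rx 7).
irdide and falol present → liool forms (Rx 1).
ornol and liool present → bryol forms (Rx 5).
lioane would need falol and zorol (Rx 2), but zorol never forms. ionide would need lioane and falol (Rx 3), but lioane never forms. No rule produces zorol, and it is not given.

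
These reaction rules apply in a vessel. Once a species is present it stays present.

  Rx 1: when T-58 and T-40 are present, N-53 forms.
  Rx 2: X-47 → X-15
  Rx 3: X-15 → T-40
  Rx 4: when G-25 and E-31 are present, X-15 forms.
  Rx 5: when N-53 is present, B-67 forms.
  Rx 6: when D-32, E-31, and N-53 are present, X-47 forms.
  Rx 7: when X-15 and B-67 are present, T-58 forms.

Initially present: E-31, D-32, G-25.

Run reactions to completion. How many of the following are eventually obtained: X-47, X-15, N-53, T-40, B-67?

2

G-25 and E-31 present → X-15 forms (Rx 4).
X-15 present → T-40 forms (Rx 3).
X-47 would need D-32, E-31, and N-53 (Rx 6), but N-53 never forms.
X-15: reached.
N-53 would need T-58 and T-40 (Rx 1), but T-58 never forms.
T-40: reached.
B-67 would need N-53 (Rx 5), but N-53 never forms.
Reached: X-15 and T-40 — 2 of the 5.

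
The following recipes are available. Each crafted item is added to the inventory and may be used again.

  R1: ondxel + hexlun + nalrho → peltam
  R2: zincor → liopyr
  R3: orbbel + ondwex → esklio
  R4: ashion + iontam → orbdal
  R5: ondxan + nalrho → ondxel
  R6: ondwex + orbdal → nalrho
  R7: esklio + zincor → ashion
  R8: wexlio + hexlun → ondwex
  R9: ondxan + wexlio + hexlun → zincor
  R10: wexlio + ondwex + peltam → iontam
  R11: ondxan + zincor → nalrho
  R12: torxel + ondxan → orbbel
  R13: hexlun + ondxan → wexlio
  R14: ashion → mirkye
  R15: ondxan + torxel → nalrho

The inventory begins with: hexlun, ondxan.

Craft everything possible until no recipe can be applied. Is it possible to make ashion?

No

ashion would need esklio and zincor (R7), but esklio is never obtained.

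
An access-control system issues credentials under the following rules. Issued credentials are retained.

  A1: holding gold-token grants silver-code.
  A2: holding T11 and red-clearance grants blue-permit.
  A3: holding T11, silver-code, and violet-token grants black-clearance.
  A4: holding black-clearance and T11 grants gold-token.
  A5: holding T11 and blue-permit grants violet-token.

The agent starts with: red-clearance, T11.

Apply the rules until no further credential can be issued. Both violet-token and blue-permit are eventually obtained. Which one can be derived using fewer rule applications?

blue-permit: Holding T11 and red-clearance grants blue-permit (A2). [1 rule application]
violet-token: Holding T11 and red-clearance grants blue-permit (A2). Holding T11 and blue-permit grants violet-token (A5). [2 rule applications]
blue-permit needs fewer.

blue-permit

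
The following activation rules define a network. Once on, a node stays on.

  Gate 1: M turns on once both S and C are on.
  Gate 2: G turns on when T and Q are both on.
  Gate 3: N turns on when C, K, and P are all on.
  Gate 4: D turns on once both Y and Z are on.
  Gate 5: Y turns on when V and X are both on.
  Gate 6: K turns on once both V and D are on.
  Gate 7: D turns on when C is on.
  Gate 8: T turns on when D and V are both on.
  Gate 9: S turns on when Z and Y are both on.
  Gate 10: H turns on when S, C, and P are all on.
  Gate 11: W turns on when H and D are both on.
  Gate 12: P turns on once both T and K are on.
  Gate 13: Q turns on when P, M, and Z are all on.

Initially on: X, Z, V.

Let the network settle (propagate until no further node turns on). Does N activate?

No

N would need C, K, and P (Gate 3), but C never turns on.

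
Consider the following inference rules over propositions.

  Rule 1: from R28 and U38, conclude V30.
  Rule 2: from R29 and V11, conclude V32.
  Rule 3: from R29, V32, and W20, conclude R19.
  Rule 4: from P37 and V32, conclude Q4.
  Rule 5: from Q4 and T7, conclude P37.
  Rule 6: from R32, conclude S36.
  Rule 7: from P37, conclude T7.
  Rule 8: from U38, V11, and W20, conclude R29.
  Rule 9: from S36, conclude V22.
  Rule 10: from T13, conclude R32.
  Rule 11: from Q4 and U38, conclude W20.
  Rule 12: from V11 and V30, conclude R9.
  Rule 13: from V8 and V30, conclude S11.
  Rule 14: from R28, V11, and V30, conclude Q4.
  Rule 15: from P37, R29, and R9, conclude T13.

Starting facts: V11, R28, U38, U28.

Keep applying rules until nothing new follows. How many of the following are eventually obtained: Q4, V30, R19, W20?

R28 and U38 hold, so V30 follows (Rule 1).
From R28, V11, and V30, Rule 14 gives Q4.
Q4 and U38 hold, so W20 follows (Rule 11).
U38, V11, and W20 hold, so R29 follows (Rule 8).
From R29 and V11, Rule 2 gives V32.
R29, V32, and W20 hold, so R19 follows (Rule 3).
Q4: reached.
V30: reached.
R19: reached.
W20: reached.
All 4 are reached.

4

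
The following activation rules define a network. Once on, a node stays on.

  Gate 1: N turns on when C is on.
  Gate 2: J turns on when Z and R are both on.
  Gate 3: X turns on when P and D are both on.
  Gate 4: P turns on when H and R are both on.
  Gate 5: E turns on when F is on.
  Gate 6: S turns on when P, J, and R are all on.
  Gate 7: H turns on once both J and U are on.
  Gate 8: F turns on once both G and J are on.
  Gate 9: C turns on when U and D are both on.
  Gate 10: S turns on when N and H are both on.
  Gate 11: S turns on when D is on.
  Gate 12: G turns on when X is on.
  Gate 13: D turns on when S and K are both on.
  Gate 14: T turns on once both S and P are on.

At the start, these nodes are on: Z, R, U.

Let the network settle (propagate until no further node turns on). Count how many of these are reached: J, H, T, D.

Z and R are on, so J turns on (Gate 2).
J and U are on, so H turns on (Gate 7).
Gate 4: H and R on → P on.
P, J, and R are on, so S turns on (Gate 6).
S and P are on, so T turns on (Gate 14).
J: reached.
H: reached.
T: reached.
D would need S and K (Gate 13), but K never turns on.
Reached: J, H, and T — 3 of the 4.

3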